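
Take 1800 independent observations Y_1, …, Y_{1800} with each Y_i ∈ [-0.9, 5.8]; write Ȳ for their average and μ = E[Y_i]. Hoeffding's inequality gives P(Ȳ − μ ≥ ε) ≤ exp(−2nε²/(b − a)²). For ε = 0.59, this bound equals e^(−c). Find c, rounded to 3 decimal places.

27.916

c = 2nε²/(b − a)² = 2·1800·0.59² / 6.7² = 27.9162.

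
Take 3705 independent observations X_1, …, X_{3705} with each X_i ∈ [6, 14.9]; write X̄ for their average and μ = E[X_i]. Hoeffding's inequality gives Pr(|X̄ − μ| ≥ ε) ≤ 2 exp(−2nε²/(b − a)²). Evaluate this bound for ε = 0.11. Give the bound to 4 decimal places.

Exponent: 2nε²/(b − a)² = 2·3705·0.11² / 8.9² = 1.13194.
Bound = 2·exp(−1.13194) = 0.64481.

0.6448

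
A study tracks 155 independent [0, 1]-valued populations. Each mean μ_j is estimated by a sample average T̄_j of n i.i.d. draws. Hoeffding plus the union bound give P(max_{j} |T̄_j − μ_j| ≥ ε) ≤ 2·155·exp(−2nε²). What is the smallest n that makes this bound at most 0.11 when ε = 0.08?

621

Need 2·155·exp(−2nε²) ≤ 0.11, i.e. exp(−2nε²) ≤ 0.11/310.
So 2nε² ≥ ln(310/0.11) = 7.943847.
Hence n ≥ 7.943847/(2·0.08²) = 620.613.
The smallest integer n is 621.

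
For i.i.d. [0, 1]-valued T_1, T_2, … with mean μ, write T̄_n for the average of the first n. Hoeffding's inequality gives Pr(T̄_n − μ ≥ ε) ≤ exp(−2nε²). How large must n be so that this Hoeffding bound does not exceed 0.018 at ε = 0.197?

52

Require exp(−2nε²) ≤ 0.018, i.e. 2nε² ≥ ln(1/0.018) = 4.017384.
So n ≥ 4.017384 / (2·0.197²) = 51.758.
The smallest integer n is 52.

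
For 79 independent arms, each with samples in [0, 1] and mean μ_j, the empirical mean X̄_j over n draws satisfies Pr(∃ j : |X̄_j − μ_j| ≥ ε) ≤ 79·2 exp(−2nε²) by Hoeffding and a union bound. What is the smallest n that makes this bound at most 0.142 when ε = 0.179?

110

Need 2·79·exp(−2nε²) ≤ 0.142, i.e. exp(−2nε²) ≤ 0.142/158.
So 2nε² ≥ ln(158/0.142) = 7.014523.
Hence n ≥ 7.014523/(2·0.179²) = 109.462.
The smallest integer n is 110.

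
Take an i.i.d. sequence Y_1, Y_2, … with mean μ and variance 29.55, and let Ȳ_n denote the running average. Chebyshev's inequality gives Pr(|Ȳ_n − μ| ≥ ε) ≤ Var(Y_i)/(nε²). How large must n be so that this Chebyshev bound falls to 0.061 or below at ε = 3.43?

Require 29.55/(n·3.43²) ≤ 0.061, i.e. n ≥ 29.55/(0.061·3.43²) = 41.176.
The smallest integer n is 42.

42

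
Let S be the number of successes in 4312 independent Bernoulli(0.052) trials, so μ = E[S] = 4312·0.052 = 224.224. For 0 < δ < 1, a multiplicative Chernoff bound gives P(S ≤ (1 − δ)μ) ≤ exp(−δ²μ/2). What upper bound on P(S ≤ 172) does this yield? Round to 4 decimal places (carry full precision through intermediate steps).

0.0023

Write 172 = (1 − δ)μ, so δ = 1 − 172/224.224 = 0.2329099…
Then the exponent is δ²μ/2 = (μ − 172)²/(2μ) = 6.081745.
Bound = exp(−6.081745) = 0.00228.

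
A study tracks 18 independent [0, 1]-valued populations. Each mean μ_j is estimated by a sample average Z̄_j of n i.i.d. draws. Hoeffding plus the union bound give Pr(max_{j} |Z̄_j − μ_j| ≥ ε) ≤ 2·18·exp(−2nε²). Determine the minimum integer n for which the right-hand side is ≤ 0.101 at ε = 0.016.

Need 2·18·exp(−2nε²) ≤ 0.101, i.e. exp(−2nε²) ≤ 0.101/36.
So 2nε² ≥ ln(36/0.101) = 5.876154.
Hence n ≥ 5.876154/(2·0.016²) = 11476.863.
The smallest integer n is 11477.

11477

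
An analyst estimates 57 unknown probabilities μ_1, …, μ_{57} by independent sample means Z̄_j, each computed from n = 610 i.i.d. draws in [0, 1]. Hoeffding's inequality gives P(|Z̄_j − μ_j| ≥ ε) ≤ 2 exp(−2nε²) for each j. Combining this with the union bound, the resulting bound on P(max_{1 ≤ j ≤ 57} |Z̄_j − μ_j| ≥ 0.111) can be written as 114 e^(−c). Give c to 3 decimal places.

Union bound over the 57 events: P(max_{1 ≤ j ≤ 57} |Z̄_j − μ_j| ≥ 0.111) ≤ 57·2·exp(−2nε²) = 114 exp(−2·610·0.111²).
So c = 2·610·0.111² = 15.0316.

15.032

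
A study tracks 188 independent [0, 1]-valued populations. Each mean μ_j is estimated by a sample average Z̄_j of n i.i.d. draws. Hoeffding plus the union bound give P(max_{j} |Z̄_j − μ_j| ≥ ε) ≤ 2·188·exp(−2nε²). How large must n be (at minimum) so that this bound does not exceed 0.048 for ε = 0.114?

345

Need 2·188·exp(−2nε²) ≤ 0.048, i.e. exp(−2nε²) ≤ 0.048/376.
So 2nε² ≥ ln(376/0.048) = 8.966143.
Hence n ≥ 8.966143/(2·0.114²) = 344.958.
The smallest integer n is 345.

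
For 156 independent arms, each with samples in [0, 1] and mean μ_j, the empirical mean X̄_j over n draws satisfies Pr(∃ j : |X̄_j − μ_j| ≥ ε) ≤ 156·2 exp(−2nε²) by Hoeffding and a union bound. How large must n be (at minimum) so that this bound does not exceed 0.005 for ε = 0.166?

Need 2·156·exp(−2nε²) ≤ 0.005, i.e. exp(−2nε²) ≤ 0.005/312.
So 2nε² ≥ ln(312/0.005) = 11.041321.
Hence n ≥ 11.041321/(2·0.166²) = 200.343.
The smallest integer n is 201.

201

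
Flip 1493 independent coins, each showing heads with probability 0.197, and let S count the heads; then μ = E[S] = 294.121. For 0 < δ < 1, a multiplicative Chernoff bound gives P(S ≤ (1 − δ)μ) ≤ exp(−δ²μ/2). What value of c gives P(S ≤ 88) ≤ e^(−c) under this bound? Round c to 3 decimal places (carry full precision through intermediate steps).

72.225

Write 88 = (1 − δ)μ, so δ = 1 − 88/294.121 = 0.7008034…
Then the exponent is δ²μ/2 = (μ − 88)²/(2μ) = 72.225150.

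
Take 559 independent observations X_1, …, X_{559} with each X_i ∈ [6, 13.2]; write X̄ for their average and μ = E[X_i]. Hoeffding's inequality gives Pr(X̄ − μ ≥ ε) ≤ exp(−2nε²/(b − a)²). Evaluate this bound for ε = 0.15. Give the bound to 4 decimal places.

0.6155

Exponent: 2nε²/(b − a)² = 2·559·0.15² / 7.2² = 0.48524.
Bound = exp(−0.48524) = 0.61555.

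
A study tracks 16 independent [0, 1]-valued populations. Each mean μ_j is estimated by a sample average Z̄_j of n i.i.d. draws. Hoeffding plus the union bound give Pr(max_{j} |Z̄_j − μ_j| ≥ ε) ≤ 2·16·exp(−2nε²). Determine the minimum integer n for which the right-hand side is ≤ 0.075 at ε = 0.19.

84

Need 2·16·exp(−2nε²) ≤ 0.075, i.e. exp(−2nε²) ≤ 0.075/32.
So 2nε² ≥ ln(32/0.075) = 6.056003.
Hence n ≥ 6.056003/(2·0.19²) = 83.878.
The smallest integer n is 84.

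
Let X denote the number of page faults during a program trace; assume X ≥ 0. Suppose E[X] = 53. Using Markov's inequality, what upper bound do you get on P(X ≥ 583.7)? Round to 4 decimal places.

Markov's inequality: for a non-negative random variable, P(X ≥ a) ≤ E[X]/a.
Here E[X] = 53 and a = 583.7, so the bound is 53/583.7 = 0.0908.

0.0908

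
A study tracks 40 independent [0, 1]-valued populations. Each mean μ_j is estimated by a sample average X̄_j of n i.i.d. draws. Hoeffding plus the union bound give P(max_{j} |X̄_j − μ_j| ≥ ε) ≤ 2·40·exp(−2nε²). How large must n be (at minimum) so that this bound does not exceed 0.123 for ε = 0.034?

Need 2·40·exp(−2nε²) ≤ 0.123, i.e. exp(−2nε²) ≤ 0.123/80.
So 2nε² ≥ ln(80/0.123) = 6.477598.
Hence n ≥ 6.477598/(2·0.034²) = 2801.729.
The smallest integer n is 2802.

2802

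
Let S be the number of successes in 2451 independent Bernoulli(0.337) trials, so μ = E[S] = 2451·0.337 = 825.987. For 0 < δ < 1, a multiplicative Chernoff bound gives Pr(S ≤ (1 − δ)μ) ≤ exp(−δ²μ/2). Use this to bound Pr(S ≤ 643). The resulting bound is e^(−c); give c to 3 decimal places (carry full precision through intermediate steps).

Write 643 = (1 − δ)μ, so δ = 1 − 643/825.987 = 0.2215374…
Then the exponent is δ²μ/2 = (μ − 643)²/(2μ) = 20.269231.

20.269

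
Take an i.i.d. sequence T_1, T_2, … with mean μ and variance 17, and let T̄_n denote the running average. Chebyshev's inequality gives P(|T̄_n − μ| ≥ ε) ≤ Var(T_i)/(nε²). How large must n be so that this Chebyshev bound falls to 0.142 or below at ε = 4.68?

Require 17/(n·4.68²) ≤ 0.142, i.e. n ≥ 17/(0.142·4.68²) = 5.466.
The smallest integer n is 6.

6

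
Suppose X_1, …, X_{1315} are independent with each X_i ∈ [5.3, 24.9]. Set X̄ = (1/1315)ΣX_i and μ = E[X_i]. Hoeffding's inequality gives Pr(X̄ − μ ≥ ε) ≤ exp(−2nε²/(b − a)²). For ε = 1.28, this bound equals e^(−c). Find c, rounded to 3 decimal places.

11.217

c = 2nε²/(b − a)² = 2·1315·1.28² / 19.6² = 11.2167.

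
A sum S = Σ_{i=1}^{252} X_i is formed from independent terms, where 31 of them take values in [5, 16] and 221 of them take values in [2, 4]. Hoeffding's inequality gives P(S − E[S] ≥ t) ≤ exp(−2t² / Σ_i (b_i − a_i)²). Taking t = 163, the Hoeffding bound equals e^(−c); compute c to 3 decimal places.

Σ(b_i − a_i)² = 31·11² + 221·2² = 4635.
c = 2t² / 4635 = 2·163² / 4635 = 11.4645.

11.465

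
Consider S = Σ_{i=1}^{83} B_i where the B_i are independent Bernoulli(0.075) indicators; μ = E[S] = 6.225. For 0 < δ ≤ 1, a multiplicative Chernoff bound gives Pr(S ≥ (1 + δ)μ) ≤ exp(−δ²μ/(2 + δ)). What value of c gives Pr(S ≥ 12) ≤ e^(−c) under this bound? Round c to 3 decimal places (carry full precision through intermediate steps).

Write 12 = (1 + δ)μ, so δ = 12/6.225 − 1 = 0.9277108…
Then the exponent is δ²μ/(2 + δ) = (12 − μ)² / (μ·(2 + δ)) = 1.829938.

1.830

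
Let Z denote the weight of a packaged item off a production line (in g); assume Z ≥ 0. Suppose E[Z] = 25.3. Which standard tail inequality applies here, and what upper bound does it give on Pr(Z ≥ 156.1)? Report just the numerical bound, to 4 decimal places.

Only the mean of a non-negative variable is known, so Markov's inequality is the applicable tail bound.
Markov's inequality: for a non-negative random variable, Pr(Z ≥ a) ≤ E[Z]/a.
Here E[Z] = 25.3 and a = 156.1, so the bound is 25.3/156.1 = 0.1621.

0.1621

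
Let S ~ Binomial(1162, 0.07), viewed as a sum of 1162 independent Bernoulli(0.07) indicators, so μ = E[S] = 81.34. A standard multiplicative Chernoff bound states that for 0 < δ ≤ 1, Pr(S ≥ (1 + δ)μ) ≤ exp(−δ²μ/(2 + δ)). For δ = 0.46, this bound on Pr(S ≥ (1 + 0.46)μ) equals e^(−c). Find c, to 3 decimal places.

c = δ²μ/(2 + δ) = 0.46²·81.34/(2 + 0.46) = 6.9966.

6.997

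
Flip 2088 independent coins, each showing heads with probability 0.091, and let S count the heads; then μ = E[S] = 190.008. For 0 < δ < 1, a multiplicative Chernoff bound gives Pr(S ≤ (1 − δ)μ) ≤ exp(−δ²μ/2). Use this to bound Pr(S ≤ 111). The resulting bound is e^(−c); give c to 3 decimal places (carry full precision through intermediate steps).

16.426

Write 111 = (1 − δ)μ, so δ = 1 − 111/190.008 = 0.4158141…
Then the exponent is δ²μ/2 = (μ − 111)²/(2μ) = 16.426319.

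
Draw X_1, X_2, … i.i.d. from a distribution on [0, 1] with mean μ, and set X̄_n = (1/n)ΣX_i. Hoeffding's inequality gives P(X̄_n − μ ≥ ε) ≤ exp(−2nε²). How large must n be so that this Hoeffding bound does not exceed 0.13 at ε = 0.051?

Require exp(−2nε²) ≤ 0.13, i.e. 2nε² ≥ ln(1/0.13) = 2.040221.
So n ≥ 2.040221 / (2·0.051²) = 392.199.
The smallest integer n is 393.

393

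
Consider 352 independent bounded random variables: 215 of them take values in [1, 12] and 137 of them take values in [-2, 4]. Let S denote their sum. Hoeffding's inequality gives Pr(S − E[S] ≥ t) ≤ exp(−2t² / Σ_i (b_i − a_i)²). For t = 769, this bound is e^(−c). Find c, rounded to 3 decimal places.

Σ(b_i − a_i)² = 215·11² + 137·6² = 30947.
c = 2t² / 30947 = 2·769² / 30947 = 38.2177.

38.218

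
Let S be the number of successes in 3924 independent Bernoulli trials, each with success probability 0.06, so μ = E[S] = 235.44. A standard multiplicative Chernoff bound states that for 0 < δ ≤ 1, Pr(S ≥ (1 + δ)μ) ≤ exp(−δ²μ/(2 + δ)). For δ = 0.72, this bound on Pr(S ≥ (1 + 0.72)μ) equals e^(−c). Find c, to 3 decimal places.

c = δ²μ/(2 + δ) = 0.72²·235.44/(2 + 0.72) = 44.8721.

44.872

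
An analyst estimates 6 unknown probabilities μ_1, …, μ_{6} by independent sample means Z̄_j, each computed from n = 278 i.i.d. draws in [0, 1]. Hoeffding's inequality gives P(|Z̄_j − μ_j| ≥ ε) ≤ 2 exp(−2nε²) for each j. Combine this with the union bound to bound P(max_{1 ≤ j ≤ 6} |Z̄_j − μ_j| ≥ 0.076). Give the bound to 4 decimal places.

0.4836

Per-experiment Hoeffding bound: 2·exp(−2·278·0.076²) = 2·exp(−3.21146) = 0.080596.
Union bound over 6 events: 6·0.080596 = 0.48357.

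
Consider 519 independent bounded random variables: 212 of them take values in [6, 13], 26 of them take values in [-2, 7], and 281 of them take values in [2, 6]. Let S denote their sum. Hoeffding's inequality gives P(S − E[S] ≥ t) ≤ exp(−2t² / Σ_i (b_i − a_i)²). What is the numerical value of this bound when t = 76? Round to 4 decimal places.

0.5067

Σ(b_i − a_i)² = 212·7² + 26·9² + 281·4² = 16990.
Exponent = 2·76² / 16990 = 0.67993.
Bound = exp(−0.67993) = 0.50665.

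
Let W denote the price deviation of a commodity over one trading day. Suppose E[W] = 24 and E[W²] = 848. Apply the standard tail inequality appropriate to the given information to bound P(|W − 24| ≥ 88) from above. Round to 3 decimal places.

The first two moments determine the variance, so Chebyshev's inequality is the sharpest standard bound available.
Var(W) = E[W²] − (E[W])² = 848 − 576 = 272.
Chebyshev's inequality: P(|W − μ| ≥ t) ≤ Var(W)/t² = 272/7744 = 0.0351.

0.035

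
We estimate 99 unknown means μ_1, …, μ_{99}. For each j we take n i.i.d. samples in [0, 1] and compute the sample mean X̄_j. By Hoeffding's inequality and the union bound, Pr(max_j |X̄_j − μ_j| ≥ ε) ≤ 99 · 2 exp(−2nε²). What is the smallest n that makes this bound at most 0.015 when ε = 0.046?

2242

Need 2·99·exp(−2nε²) ≤ 0.015, i.e. exp(−2nε²) ≤ 0.015/198.
So 2nε² ≥ ln(198/0.015) = 9.487972.
Hence n ≥ 9.487972/(2·0.046²) = 2241.959.
The smallest integer n is 2242.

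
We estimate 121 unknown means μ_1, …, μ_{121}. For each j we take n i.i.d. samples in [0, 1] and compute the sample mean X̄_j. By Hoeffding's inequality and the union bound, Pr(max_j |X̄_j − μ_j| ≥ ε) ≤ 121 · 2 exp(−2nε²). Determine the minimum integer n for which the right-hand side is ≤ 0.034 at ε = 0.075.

789

Need 2·121·exp(−2nε²) ≤ 0.034, i.e. exp(−2nε²) ≤ 0.034/242.
So 2nε² ≥ ln(242/0.034) = 8.870332.
Hence n ≥ 8.870332/(2·0.075²) = 788.474.
The smallest integer n is 789.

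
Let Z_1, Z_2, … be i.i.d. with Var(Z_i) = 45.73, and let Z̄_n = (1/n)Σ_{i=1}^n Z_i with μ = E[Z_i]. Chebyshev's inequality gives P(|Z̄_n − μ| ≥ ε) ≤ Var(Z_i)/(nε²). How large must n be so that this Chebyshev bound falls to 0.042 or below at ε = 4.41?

Require 45.73/(n·4.41²) ≤ 0.042, i.e. n ≥ 45.73/(0.042·4.41²) = 55.985.
The smallest integer n is 56.

56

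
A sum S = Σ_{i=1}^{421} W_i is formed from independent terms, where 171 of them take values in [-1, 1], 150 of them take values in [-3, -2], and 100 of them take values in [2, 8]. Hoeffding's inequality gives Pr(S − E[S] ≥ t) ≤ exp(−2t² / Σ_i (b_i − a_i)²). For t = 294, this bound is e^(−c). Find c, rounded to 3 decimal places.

Σ(b_i − a_i)² = 171·2² + 150·1² + 100·6² = 4434.
c = 2t² / 4434 = 2·294² / 4434 = 38.9878.

38.988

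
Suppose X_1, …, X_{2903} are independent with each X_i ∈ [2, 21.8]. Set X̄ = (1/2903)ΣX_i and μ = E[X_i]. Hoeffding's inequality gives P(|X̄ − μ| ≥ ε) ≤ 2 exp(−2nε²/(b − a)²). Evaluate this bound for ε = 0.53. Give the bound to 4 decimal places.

Exponent: 2nε²/(b − a)² = 2·2903·0.53² / 19.8² = 4.16005.
Bound = 2·exp(−4.16005) = 0.03121.

0.0312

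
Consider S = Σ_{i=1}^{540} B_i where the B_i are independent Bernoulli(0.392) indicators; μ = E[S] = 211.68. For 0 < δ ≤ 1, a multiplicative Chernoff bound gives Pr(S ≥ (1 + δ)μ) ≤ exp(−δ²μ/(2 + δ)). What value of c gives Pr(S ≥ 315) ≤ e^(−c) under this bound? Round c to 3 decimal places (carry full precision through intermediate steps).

Write 315 = (1 + δ)μ, so δ = 315/211.68 − 1 = 0.4880952…
Then the exponent is δ²μ/(2 + δ) = (315 − μ)² / (μ·(2 + δ)) = 20.268517.

20.269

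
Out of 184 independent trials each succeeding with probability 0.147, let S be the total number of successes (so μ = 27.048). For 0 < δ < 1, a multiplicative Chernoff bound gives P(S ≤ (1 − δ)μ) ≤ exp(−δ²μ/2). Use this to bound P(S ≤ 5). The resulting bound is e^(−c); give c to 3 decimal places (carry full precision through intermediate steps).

8.986

Write 5 = (1 − δ)μ, so δ = 1 − 5/27.048 = 0.8151434…
Then the exponent is δ²μ/2 = (μ − 5)²/(2μ) = 8.986141.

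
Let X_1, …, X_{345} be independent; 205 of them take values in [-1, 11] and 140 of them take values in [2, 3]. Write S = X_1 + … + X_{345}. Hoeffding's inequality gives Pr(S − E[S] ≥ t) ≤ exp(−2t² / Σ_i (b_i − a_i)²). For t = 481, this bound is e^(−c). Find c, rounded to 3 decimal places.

15.601

Σ(b_i − a_i)² = 205·12² + 140·1² = 29660.
c = 2t² / 29660 = 2·481² / 29660 = 15.6009.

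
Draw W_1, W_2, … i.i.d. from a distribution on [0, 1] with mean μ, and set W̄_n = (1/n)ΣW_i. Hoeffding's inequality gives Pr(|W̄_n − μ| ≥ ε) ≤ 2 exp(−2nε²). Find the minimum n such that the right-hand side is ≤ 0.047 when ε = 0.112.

Require 2·exp(−2nε²) ≤ 0.047, i.e. 2nε² ≥ ln(2/0.047) = 3.750755.
So n ≥ 3.750755 / (2·0.112²) = 149.504.
The smallest integer n is 150.

150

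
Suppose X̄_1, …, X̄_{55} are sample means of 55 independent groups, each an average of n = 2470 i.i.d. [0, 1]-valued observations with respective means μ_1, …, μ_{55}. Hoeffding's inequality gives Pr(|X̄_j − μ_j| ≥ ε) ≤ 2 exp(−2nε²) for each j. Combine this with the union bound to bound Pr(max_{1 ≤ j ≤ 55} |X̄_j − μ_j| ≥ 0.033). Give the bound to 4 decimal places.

Per-experiment Hoeffding bound: 2·exp(−2·2470·0.033²) = 2·exp(−5.37966) = 0.0092188.
Union bound over 55 events: 55·0.0092188 = 0.50703.

0.5070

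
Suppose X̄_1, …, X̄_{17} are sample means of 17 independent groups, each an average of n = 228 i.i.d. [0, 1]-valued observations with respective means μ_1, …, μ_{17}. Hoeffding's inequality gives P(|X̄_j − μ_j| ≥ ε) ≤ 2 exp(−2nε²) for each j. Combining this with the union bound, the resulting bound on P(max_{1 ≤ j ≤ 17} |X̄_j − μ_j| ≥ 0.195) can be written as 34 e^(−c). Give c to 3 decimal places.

Union bound over the 17 events: P(max_{1 ≤ j ≤ 17} |X̄_j − μ_j| ≥ 0.195) ≤ 17·2·exp(−2nε²) = 34 exp(−2·228·0.195²).
So c = 2·228·0.195² = 17.3394.

17.339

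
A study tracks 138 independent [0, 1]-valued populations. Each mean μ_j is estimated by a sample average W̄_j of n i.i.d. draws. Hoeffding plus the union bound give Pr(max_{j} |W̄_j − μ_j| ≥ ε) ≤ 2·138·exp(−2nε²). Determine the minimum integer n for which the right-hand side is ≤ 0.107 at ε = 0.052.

Need 2·138·exp(−2nε²) ≤ 0.107, i.e. exp(−2nε²) ≤ 0.107/276.
So 2nε² ≥ ln(276/0.107) = 7.855327.
Hence n ≥ 7.855327/(2·0.052²) = 1452.538.
The smallest integer n is 1453.

1453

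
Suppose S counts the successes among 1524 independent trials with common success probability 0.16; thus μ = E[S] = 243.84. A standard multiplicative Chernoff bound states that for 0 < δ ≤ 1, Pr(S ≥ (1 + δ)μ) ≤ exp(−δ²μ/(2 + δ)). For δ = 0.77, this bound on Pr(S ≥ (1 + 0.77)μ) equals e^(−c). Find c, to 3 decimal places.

c = δ²μ/(2 + δ) = 0.77²·243.84/(2 + 0.77) = 52.1923.

52.192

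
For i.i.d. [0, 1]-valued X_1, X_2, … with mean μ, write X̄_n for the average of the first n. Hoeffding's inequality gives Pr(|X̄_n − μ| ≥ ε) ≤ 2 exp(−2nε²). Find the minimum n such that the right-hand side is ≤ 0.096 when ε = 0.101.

Require 2·exp(−2nε²) ≤ 0.096, i.e. 2nε² ≥ ln(2/0.096) = 3.036554.
So n ≥ 3.036554 / (2·0.101²) = 148.836.
The smallest integer n is 149.

149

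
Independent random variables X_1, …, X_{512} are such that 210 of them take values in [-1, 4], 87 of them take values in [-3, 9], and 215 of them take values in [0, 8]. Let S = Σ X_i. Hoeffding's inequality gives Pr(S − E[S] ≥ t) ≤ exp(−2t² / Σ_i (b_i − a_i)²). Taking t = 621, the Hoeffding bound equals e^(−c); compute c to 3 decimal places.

Σ(b_i − a_i)² = 210·5² + 87·12² + 215·8² = 31538.
c = 2t² / 31538 = 2·621² / 31538 = 24.4556.

24.456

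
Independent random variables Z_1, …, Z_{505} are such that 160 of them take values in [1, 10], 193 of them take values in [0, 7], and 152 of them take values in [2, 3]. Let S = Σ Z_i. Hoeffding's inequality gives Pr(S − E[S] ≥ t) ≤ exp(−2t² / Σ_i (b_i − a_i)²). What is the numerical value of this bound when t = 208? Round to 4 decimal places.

0.0216

Σ(b_i − a_i)² = 160·9² + 193·7² + 152·1² = 22569.
Exponent = 2·208² / 22569 = 3.83393.
Bound = exp(−3.83393) = 0.02162.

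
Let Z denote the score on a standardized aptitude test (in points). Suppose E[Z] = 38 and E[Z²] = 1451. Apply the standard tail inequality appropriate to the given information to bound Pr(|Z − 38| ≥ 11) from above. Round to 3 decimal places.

0.058

The first two moments determine the variance, so Chebyshev's inequality is the sharpest standard bound available.
Var(Z) = E[Z²] − (E[Z])² = 1451 − 1444 = 7.
Chebyshev's inequality: Pr(|Z − μ| ≥ t) ≤ Var(Z)/t² = 7/121 = 0.0579.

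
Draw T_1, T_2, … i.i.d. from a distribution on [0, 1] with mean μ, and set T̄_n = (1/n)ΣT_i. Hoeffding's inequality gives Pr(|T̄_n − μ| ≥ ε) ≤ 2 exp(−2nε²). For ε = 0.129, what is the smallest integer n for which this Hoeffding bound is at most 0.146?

Require 2·exp(−2nε²) ≤ 0.146, i.e. 2nε² ≥ ln(2/0.146) = 2.617296.
So n ≥ 2.617296 / (2·0.129²) = 78.640.
The smallest integer n is 79.

79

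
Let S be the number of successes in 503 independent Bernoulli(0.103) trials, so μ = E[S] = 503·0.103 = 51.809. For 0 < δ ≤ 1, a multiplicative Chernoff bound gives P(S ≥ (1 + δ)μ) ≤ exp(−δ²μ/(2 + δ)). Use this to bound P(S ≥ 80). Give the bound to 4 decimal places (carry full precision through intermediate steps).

Write 80 = (1 + δ)μ, so δ = 80/51.809 − 1 = 0.5441333…
Then the exponent is δ²μ/(2 + δ) = (80 − μ)² / (μ·(2 + δ)) = 6.029425.
Bound = exp(−6.029425) = 0.00241.

0.0024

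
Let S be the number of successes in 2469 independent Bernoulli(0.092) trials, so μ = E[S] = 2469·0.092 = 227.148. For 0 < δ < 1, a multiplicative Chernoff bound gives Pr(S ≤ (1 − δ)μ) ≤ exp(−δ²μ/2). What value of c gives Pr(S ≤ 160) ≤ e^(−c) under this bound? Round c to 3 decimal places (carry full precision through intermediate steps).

9.925

Write 160 = (1 − δ)μ, so δ = 1 − 160/227.148 = 0.2956134…
Then the exponent is δ²μ/2 = (μ − 160)²/(2μ) = 9.924925.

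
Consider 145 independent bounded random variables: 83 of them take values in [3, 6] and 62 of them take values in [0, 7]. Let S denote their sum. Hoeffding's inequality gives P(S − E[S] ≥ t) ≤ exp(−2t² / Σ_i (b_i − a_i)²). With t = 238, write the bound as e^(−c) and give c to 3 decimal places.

Σ(b_i − a_i)² = 83·3² + 62·7² = 3785.
c = 2t² / 3785 = 2·238² / 3785 = 29.9308.

29.931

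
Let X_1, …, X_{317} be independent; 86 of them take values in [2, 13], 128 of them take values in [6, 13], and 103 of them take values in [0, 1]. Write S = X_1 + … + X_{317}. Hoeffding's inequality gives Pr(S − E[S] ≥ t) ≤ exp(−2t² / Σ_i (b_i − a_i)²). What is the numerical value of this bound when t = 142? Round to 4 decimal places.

Σ(b_i − a_i)² = 86·11² + 128·7² + 103·1² = 16781.
Exponent = 2·142² / 16781 = 2.40319.
Bound = exp(−2.40319) = 0.09043.

0.0904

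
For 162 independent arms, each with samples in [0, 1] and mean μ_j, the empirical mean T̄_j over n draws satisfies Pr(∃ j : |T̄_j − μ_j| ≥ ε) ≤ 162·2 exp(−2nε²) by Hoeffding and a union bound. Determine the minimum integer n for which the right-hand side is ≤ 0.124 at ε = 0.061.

Need 2·162·exp(−2nε²) ≤ 0.124, i.e. exp(−2nε²) ≤ 0.124/324.
So 2nε² ≥ ln(324/0.124) = 7.868217.
Hence n ≥ 7.868217/(2·0.061²) = 1057.272.
The smallest integer n is 1058.

1058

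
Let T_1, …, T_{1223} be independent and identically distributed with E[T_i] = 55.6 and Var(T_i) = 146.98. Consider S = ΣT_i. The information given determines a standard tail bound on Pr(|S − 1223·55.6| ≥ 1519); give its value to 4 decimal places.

0.0779

With mean and variance of each term known, Chebyshev's inequality bounds the deviation of the sum (or sample mean).
Var(S) = n·Var(T_i) = 1223·146.98 = 179756.54.
Chebyshev: Pr(|S − 1223·55.6| ≥ 1519) ≤ Var(S)/1519² = 179756.54/2307361 = 0.0779.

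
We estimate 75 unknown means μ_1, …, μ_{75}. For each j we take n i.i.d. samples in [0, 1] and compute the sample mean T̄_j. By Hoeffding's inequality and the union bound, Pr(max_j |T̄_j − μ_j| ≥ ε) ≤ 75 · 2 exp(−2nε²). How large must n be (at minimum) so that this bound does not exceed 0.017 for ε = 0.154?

Need 2·75·exp(−2nε²) ≤ 0.017, i.e. exp(−2nε²) ≤ 0.017/150.
So 2nε² ≥ ln(150/0.017) = 9.085177.
Hence n ≥ 9.085177/(2·0.154²) = 191.541.
The smallest integer n is 192.

192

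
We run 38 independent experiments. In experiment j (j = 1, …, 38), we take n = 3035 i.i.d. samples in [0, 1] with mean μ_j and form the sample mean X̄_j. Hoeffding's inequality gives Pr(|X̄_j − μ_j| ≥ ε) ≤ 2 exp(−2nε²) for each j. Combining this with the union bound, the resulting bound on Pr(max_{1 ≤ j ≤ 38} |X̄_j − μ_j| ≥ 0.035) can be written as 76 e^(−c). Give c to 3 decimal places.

7.436

Union bound over the 38 events: Pr(max_{1 ≤ j ≤ 38} |X̄_j − μ_j| ≥ 0.035) ≤ 38·2·exp(−2nε²) = 76 exp(−2·3035·0.035²).
So c = 2·3035·0.035² = 7.4357.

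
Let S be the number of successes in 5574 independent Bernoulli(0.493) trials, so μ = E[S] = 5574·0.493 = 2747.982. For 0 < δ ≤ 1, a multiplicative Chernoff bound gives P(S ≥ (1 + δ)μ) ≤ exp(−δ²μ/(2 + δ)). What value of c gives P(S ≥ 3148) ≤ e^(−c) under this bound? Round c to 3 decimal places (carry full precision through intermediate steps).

Write 3148 = (1 + δ)μ, so δ = 3148/2747.982 − 1 = 0.1455679…
Then the exponent is δ²μ/(2 + δ) = (3148 − μ)² / (μ·(2 + δ)) = 27.139567.

27.140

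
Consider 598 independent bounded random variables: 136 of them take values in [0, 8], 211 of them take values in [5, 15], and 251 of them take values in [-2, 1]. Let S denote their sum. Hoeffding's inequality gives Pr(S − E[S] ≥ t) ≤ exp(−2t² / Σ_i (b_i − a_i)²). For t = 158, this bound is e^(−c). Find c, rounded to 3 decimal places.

Σ(b_i − a_i)² = 136·8² + 211·10² + 251·3² = 32063.
c = 2t² / 32063 = 2·158² / 32063 = 1.5572.

1.557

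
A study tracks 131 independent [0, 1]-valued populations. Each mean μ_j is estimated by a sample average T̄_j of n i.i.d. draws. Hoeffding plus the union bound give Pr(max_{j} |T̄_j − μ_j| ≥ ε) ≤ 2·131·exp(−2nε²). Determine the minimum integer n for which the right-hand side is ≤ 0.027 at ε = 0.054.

1575

Need 2·131·exp(−2nε²) ≤ 0.027, i.e. exp(−2nε²) ≤ 0.027/262.
So 2nε² ≥ ln(262/0.027) = 9.180263.
Hence n ≥ 9.180263/(2·0.054²) = 1574.119.
The smallest integer n is 1575.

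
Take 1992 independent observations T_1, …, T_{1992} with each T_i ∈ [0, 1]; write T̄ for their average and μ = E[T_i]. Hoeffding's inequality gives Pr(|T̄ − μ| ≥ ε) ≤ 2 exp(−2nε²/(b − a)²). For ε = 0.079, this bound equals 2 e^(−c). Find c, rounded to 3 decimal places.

24.864

c = 2nε²/(b − a)² = 2·1992·0.079² / 1² = 24.8641.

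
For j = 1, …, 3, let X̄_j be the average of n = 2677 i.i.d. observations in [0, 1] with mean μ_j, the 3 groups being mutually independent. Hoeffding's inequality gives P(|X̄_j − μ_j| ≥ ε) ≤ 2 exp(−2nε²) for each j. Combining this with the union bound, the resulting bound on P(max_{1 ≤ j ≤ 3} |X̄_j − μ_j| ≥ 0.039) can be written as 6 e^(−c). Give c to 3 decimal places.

8.143

Union bound over the 3 events: P(max_{1 ≤ j ≤ 3} |X̄_j − μ_j| ≥ 0.039) ≤ 3·2·exp(−2nε²) = 6 exp(−2·2677·0.039²).
So c = 2·2677·0.039² = 8.1434.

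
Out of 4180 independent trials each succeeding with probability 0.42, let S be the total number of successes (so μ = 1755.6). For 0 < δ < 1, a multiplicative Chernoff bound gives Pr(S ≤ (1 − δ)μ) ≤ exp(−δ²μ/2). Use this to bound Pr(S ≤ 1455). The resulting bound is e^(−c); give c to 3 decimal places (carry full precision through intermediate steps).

25.735

Write 1455 = (1 − δ)μ, so δ = 1 − 1455/1755.6 = 0.1712235…
Then the exponent is δ²μ/2 = (μ − 1455)²/(2μ) = 25.734894.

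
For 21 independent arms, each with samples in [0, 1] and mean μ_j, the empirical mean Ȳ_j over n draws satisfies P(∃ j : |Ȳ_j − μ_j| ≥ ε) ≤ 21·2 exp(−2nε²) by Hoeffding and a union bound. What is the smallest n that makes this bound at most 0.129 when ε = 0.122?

195

Need 2·21·exp(−2nε²) ≤ 0.129, i.e. exp(−2nε²) ≤ 0.129/42.
So 2nε² ≥ ln(42/0.129) = 5.785612.
Hence n ≥ 5.785612/(2·0.122²) = 194.357.
The smallest integer n is 195.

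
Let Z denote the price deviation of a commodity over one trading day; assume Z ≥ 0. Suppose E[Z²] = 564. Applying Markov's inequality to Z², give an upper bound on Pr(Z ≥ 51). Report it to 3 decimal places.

Since Z ≥ 0, the event {Z ≥ 51} is the same as {Z² ≥ 2601}.
Markov's inequality applied to Z² gives Pr(Z² ≥ 2601) ≤ E[Z²]/2601 = 564/2601 = 0.2168.

0.217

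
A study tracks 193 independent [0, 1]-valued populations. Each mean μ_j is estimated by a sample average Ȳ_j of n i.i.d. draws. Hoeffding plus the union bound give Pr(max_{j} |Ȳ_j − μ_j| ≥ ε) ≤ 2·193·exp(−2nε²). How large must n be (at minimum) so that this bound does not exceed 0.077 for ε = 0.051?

1638

Need 2·193·exp(−2nε²) ≤ 0.077, i.e. exp(−2nε²) ≤ 0.077/386.
So 2nε² ≥ ln(386/0.077) = 8.519787.
Hence n ≥ 8.519787/(2·0.051²) = 1637.791.
The smallest integer n is 1638.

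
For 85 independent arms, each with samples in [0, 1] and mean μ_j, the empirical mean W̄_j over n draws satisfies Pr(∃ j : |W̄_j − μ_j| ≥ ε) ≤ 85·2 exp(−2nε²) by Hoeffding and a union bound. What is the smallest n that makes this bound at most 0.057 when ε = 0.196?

Need 2·85·exp(−2nε²) ≤ 0.057, i.e. exp(−2nε²) ≤ 0.057/170.
So 2nε² ≥ ln(170/0.057) = 8.000502.
Hence n ≥ 8.000502/(2·0.196²) = 104.130.
The smallest integer n is 105.

105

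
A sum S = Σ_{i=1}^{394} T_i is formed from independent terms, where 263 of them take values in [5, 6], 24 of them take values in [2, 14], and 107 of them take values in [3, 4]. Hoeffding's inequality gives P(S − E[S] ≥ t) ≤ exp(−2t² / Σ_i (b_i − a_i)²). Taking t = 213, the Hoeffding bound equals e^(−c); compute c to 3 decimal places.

Σ(b_i − a_i)² = 263·1² + 24·12² + 107·1² = 3826.
c = 2t² / 3826 = 2·213² / 3826 = 23.7162.

23.716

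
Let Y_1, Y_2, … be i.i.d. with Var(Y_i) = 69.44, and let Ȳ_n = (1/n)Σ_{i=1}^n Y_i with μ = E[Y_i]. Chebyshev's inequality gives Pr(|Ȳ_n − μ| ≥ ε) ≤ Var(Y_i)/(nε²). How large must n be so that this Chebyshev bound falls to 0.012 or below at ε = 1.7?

2003

Require 69.44/(n·1.7²) ≤ 0.012, i.e. n ≥ 69.44/(0.012·1.7²) = 2002.307.
The smallest integer n is 2003.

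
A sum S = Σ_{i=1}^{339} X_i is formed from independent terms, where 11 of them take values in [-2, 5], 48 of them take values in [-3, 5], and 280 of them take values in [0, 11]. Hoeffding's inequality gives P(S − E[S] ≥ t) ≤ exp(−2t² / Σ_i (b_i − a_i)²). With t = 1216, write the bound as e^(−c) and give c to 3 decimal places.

78.881

Σ(b_i − a_i)² = 11·7² + 48·8² + 280·11² = 37491.
c = 2t² / 37491 = 2·1216² / 37491 = 78.8806.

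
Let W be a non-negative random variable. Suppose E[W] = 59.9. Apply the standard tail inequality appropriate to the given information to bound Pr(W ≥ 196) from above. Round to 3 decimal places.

0.306

Only the mean of a non-negative variable is known, so Markov's inequality is the applicable tail bound.
Markov's inequality: for a non-negative random variable, Pr(W ≥ a) ≤ E[W]/a.
Here E[W] = 59.9 and a = 196, so the bound is 59.9/196 = 0.3056.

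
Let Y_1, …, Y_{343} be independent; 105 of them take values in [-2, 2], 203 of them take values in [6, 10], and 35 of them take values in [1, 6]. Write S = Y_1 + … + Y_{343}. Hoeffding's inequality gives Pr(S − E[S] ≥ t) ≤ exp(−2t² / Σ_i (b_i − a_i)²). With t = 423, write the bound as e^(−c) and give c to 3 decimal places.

61.668

Σ(b_i − a_i)² = 105·4² + 203·4² + 35·5² = 5803.
c = 2t² / 5803 = 2·423² / 5803 = 61.6678.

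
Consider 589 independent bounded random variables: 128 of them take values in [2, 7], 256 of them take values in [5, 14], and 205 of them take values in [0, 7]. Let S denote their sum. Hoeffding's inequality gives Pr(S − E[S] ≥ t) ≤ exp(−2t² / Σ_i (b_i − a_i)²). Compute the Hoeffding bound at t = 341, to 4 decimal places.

Σ(b_i − a_i)² = 128·5² + 256·9² + 205·7² = 33981.
Exponent = 2·341² / 33981 = 6.84388.
Bound = exp(−6.84388) = 0.00107.

0.0011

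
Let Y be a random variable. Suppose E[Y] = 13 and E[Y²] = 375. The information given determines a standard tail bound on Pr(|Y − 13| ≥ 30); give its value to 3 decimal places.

The first two moments determine the variance, so Chebyshev's inequality is the sharpest standard bound available.
Var(Y) = E[Y²] − (E[Y])² = 375 − 169 = 206.
Chebyshev's inequality: Pr(|Y − μ| ≥ t) ≤ Var(Y)/t² = 206/900 = 0.2289.

0.229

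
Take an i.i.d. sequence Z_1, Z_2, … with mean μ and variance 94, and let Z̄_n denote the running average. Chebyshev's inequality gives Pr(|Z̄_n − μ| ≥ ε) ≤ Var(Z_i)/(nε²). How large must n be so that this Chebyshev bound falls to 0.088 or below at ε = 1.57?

434

Require 94/(n·1.57²) ≤ 0.088, i.e. n ≥ 94/(0.088·1.57²) = 433.357.
The smallest integer n is 434.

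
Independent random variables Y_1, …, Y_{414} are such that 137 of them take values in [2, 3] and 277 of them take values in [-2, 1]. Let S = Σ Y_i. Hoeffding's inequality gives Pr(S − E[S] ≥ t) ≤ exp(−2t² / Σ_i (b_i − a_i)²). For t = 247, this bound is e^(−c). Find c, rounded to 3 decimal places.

46.395

Σ(b_i − a_i)² = 137·1² + 277·3² = 2630.
c = 2t² / 2630 = 2·247² / 2630 = 46.3947.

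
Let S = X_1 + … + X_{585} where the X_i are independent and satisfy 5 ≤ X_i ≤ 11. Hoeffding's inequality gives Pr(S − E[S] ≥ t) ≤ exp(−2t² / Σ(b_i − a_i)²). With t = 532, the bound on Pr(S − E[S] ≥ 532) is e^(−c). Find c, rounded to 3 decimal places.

Σ(b_i − a_i)² = 585·(6)² = 21060.
c = 2t²/21060 = 2·532²/21060 = 26.8779.

26.878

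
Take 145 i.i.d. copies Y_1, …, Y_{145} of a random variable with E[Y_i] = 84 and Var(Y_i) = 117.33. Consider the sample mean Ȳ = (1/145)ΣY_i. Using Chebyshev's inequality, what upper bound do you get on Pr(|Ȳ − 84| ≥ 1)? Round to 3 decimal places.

Var(Ȳ) = Var(Y_i)/n = 117.33/145 = 0.80917.
Chebyshev: Pr(|Ȳ − 84| ≥ 1) ≤ Var(Ȳ)/(1)² = 117.33/(145·1²) = 0.8092.

0.809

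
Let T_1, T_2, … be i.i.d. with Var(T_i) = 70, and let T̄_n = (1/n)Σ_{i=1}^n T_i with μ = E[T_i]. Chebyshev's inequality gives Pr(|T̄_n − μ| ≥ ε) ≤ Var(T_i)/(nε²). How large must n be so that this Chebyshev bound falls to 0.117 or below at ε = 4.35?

32

Require 70/(n·4.35²) ≤ 0.117, i.e. n ≥ 70/(0.117·4.35²) = 31.618.
The smallest integer n is 32.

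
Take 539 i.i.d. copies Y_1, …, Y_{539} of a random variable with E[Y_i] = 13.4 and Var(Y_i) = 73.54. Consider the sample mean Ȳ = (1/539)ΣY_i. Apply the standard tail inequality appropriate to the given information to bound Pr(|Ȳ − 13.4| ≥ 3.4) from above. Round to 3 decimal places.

0.012

With mean and variance of each term known, Chebyshev's inequality bounds the deviation of the sum (or sample mean).
Var(Ȳ) = Var(Y_i)/n = 73.54/539 = 0.13644.
Chebyshev: Pr(|Ȳ − 13.4| ≥ 3.4) ≤ Var(Ȳ)/(3.4)² = 73.54/(539·3.4²) = 0.0118.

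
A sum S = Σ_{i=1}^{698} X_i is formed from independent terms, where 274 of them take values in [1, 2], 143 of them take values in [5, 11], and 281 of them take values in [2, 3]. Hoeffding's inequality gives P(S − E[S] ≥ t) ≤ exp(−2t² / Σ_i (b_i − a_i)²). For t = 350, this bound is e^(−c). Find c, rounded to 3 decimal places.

42.960

Σ(b_i − a_i)² = 274·1² + 143·6² + 281·1² = 5703.
c = 2t² / 5703 = 2·350² / 5703 = 42.9598.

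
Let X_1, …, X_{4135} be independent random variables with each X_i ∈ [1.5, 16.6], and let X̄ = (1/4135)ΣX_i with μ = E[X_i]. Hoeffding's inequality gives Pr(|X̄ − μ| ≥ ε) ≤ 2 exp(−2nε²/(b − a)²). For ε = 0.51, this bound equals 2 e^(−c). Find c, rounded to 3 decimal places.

9.434

c = 2nε²/(b − a)² = 2·4135·0.51² / 15.1² = 9.4339.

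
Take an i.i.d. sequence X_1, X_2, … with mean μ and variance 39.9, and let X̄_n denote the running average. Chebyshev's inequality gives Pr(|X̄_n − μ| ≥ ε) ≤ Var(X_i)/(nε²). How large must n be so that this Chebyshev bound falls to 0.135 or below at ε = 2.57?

Require 39.9/(n·2.57²) ≤ 0.135, i.e. n ≥ 39.9/(0.135·2.57²) = 44.748.
The smallest integer n is 45.

45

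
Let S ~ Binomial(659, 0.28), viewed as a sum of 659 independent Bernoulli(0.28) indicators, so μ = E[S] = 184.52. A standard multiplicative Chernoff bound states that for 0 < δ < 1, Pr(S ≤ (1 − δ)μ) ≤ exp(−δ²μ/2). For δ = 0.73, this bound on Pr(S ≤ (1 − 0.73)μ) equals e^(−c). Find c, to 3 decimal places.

49.165

c = δ²μ/2 = 0.73²·184.52/2 = 49.1654.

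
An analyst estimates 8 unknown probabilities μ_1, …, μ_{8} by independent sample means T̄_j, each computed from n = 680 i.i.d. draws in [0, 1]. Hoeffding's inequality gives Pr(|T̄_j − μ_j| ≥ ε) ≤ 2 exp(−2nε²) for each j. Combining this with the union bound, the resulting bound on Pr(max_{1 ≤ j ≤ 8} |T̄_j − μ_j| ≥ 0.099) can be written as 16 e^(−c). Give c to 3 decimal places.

13.329

Union bound over the 8 events: Pr(max_{1 ≤ j ≤ 8} |T̄_j − μ_j| ≥ 0.099) ≤ 8·2·exp(−2nε²) = 16 exp(−2·680·0.099²).
So c = 2·680·0.099² = 13.3294.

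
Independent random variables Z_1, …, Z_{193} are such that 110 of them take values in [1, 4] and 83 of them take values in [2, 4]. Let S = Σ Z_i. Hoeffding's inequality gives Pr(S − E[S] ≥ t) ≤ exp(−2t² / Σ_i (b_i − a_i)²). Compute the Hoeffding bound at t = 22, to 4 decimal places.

Σ(b_i − a_i)² = 110·3² + 83·2² = 1322.
Exponent = 2·22² / 1322 = 0.73222.
Bound = exp(−0.73222) = 0.48084.

0.4808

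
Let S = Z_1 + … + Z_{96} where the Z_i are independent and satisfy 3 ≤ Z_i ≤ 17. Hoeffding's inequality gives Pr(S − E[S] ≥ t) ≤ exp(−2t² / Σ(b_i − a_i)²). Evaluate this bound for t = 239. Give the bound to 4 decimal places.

Σ(b_i − a_i)² = 96·(14)² = 18816.
Exponent = 2·239²/18816 = 6.0715.
Bound = exp(−6.0715) = 0.00231.

0.0023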